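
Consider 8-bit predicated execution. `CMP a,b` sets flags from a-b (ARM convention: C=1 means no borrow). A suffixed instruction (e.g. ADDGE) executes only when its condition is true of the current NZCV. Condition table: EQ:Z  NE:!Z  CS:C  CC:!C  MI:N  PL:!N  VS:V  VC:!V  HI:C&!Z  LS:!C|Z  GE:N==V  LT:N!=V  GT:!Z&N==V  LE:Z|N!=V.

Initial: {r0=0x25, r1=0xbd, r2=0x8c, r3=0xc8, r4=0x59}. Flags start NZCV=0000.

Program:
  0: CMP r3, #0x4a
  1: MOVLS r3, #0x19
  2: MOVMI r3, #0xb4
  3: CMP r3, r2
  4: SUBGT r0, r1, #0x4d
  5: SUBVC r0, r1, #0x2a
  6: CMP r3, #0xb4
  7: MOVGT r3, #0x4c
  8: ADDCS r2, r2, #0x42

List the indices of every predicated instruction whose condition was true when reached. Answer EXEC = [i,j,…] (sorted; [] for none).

EXEC = [4,5,7,8]

0: ✓ CMP  NZCV=0011
1: · MOVLS
2: · MOVMI
3: ✓ CMP  NZCV=0010
4: ✓ SUBGT  r0←0x70
5: ✓ SUBVC  r0←0x93
6: ✓ CMP  NZCV=0010
7: ✓ MOVGT  r3←0x4c
8: ✓ ADDCS  r2←0xce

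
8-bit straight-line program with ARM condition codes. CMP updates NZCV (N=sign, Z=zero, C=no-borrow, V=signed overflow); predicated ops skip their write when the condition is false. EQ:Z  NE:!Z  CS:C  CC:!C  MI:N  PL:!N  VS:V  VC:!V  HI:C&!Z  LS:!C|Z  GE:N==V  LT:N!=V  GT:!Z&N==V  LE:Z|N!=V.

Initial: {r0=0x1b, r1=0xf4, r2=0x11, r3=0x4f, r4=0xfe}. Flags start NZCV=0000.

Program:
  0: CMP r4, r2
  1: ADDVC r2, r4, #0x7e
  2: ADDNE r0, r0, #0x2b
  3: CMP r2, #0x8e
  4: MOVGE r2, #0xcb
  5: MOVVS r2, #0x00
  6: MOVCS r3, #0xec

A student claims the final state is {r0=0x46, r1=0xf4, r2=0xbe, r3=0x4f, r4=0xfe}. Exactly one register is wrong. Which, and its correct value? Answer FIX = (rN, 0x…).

[0] flags=1010 → (cmp)
[1] flags=1010 VC?T → r2=0x7c
[2] flags=1010 NE?T → r0=0x46
[3] flags=1001 → (cmp)
[4] flags=1001 GE?T → r2=0xcb
[5] flags=1001 VS?T → r2=0x00
[6] flags=1001 CS?F → skip

FIX = (r2, 0x00)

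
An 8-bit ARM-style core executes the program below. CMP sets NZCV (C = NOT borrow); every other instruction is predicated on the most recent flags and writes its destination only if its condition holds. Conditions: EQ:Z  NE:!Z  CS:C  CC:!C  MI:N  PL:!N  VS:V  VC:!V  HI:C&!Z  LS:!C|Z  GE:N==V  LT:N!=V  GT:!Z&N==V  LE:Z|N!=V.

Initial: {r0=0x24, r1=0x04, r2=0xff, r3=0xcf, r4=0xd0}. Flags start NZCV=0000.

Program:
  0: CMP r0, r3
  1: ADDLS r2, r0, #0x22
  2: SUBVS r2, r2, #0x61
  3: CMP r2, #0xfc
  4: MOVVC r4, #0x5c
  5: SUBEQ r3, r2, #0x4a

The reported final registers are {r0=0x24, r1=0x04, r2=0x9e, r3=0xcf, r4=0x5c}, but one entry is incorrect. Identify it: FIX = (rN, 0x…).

[0] flags=0000 → (cmp)
[1] flags=0000 LS?T → r2=0x46
[2] flags=0000 VS?F → skip
[3] flags=0000 → (cmp)
[4] flags=0000 VC?T → r4=0x5c
[5] flags=0000 EQ?F → skip

FIX = (r2, 0x46)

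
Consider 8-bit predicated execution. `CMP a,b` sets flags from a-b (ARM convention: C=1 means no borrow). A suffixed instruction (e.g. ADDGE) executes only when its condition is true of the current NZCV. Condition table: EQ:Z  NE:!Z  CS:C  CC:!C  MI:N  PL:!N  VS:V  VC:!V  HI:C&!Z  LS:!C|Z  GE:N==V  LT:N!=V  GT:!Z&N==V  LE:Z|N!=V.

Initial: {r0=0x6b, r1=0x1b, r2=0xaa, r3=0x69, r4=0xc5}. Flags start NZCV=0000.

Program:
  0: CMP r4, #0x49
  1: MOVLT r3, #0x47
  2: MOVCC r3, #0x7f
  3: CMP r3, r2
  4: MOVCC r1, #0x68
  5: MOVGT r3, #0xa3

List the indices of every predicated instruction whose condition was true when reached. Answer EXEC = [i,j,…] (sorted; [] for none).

EXEC = [1,4,5]

0: ✓ CMP  NZCV=0011
1: ✓ MOVLT  r3←0x47
2: · MOVCC
3: ✓ CMP  NZCV=1001
4: ✓ MOVCC  r1←0x68
5: ✓ MOVGT  r3←0xa3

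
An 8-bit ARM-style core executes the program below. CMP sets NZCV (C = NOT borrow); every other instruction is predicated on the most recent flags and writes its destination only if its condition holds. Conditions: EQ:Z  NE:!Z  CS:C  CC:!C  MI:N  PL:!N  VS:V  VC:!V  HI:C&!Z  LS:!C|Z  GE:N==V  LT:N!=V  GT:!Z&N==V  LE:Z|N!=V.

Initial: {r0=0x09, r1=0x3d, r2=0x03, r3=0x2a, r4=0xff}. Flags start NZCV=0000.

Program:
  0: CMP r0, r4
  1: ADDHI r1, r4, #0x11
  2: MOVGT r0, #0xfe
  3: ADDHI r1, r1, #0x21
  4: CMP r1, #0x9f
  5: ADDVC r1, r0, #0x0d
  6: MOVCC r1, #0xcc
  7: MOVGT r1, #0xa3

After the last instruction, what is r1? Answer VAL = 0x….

VAL = 0xa3

[0] flags=0000 → (cmp)
[1] flags=0000 HI?F → skip
[2] flags=0000 GT?T → r0=0xfe
[3] flags=0000 HI?F → skip
[4] flags=1001 → (cmp)
[5] flags=1001 VC?F → skip
[6] flags=1001 CC?T → r1=0xcc
[7] flags=1001 GT?T → r1=0xa3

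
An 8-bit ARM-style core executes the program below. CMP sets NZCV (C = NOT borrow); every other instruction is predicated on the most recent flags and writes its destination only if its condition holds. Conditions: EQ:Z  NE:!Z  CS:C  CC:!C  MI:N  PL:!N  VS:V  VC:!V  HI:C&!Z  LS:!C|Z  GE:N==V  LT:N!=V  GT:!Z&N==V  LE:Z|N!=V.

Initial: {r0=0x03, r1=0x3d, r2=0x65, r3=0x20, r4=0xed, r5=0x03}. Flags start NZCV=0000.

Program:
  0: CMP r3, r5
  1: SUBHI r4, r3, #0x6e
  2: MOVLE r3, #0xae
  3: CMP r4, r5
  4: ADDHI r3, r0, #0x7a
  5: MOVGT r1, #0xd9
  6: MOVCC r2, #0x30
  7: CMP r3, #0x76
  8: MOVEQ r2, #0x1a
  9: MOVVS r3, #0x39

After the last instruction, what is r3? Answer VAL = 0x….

0: ✓ CMP  NZCV=0010
1: ✓ SUBHI  r4←0xb2
2: · MOVLE
3: ✓ CMP  NZCV=1010
4: ✓ ADDHI  r3←0x7d
5: · MOVGT
6: · MOVCC
7: ✓ CMP  NZCV=0010
8: · MOVEQ
9: · MOVVS

VAL = 0x7d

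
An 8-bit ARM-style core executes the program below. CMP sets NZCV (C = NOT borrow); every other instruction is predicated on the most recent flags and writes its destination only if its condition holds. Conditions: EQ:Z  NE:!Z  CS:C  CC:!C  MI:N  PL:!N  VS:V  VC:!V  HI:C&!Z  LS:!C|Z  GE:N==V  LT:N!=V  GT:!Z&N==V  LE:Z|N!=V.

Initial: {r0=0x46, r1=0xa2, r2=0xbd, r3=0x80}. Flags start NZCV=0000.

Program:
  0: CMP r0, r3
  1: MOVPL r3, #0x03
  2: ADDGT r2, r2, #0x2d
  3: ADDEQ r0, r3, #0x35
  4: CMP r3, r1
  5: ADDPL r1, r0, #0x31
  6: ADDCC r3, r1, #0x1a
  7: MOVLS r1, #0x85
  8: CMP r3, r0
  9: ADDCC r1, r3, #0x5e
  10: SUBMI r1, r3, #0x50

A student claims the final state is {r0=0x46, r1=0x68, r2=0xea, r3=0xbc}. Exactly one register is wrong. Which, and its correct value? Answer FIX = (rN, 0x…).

FIX = (r1, 0x85)

[0] flags=1001 → (cmp)
[1] flags=1001 PL?F → skip
[2] flags=1001 GT?T → r2=0xea
[3] flags=1001 EQ?F → skip
[4] flags=1000 → (cmp)
[5] flags=1000 PL?F → skip
[6] flags=1000 CC?T → r3=0xbc
[7] flags=1000 LS?T → r1=0x85
[8] flags=0011 → (cmp)
[9] flags=0011 CC?F → skip
[10] flags=0011 MI?F → skip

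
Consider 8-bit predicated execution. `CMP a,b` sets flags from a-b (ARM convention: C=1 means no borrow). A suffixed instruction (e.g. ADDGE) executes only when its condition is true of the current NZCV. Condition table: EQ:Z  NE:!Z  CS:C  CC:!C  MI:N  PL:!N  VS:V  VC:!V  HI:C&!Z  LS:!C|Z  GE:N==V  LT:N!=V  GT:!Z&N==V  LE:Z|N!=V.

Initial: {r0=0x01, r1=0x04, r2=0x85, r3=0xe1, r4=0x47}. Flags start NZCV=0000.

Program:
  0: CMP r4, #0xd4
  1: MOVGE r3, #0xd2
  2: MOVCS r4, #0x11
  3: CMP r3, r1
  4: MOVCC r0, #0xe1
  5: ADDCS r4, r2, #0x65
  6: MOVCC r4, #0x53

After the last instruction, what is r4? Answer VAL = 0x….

0: ✓ CMP  NZCV=0000
1: ✓ MOVGE  r3←0xd2
2: · MOVCS
3: ✓ CMP  NZCV=1010
4: · MOVCC
5: ✓ ADDCS  r4←0xea
6: · MOVCC

VAL = 0xea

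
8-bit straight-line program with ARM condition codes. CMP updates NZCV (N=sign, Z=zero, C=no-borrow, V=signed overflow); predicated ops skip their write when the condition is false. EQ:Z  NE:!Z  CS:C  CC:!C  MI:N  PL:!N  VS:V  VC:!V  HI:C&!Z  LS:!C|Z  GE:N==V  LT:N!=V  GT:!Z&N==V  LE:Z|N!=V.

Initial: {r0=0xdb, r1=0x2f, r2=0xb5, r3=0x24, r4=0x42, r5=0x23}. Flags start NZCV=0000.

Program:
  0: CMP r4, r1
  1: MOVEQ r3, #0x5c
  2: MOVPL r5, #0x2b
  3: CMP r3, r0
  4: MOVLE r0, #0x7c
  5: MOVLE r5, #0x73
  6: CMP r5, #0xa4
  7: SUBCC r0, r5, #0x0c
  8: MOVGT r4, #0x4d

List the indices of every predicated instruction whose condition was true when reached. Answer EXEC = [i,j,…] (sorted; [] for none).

EXEC = [2,7,8]

[0] flags=0010 → (cmp)
[1] flags=0010 EQ?F → skip
[2] flags=0010 PL?T → r5=0x2b
[3] flags=0000 → (cmp)
[4] flags=0000 LE?F → skip
[5] flags=0000 LE?F → skip
[6] flags=1001 → (cmp)
[7] flags=1001 CC?T → r0=0x1f
[8] flags=1001 GT?T → r4=0x4d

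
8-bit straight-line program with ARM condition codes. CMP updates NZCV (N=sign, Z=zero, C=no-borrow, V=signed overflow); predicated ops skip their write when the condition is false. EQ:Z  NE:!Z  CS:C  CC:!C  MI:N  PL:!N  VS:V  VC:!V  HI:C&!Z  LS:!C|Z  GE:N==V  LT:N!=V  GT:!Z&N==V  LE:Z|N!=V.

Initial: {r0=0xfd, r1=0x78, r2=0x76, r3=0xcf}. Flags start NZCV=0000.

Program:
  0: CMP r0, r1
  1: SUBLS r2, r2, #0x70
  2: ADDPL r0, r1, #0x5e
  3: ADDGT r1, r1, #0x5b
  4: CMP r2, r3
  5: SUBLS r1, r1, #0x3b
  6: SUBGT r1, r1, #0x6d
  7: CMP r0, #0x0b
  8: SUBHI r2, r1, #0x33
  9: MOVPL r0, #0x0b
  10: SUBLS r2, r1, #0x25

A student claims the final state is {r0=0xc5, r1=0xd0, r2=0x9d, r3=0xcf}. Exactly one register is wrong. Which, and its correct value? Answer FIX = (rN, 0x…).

[0] flags=1010 → (cmp)
[1] flags=1010 LS?F → skip
[2] flags=1010 PL?F → skip
[3] flags=1010 GT?F → skip
[4] flags=1001 → (cmp)
[5] flags=1001 LS?T → r1=0x3d
[6] flags=1001 GT?T → r1=0xd0
[7] flags=1010 → (cmp)
[8] flags=1010 HI?T → r2=0x9d
[9] flags=1010 PL?F → skip
[10] flags=1010 LS?F → skip

FIX = (r0, 0xfd)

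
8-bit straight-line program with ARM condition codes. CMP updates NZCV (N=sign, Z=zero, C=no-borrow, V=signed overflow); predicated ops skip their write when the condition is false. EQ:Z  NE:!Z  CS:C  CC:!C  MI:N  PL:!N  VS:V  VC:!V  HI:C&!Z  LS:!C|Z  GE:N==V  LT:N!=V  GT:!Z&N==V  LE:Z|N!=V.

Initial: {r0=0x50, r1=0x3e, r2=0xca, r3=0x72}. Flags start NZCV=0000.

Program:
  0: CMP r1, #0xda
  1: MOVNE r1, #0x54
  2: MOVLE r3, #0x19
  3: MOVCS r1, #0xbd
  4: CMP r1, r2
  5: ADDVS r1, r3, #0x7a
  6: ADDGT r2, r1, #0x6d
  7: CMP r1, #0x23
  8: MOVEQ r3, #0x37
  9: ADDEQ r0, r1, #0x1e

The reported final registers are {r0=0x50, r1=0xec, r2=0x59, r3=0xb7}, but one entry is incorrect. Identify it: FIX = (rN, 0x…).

[0] flags=0000 → (cmp)
[1] flags=0000 NE?T → r1=0x54
[2] flags=0000 LE?F → skip
[3] flags=0000 CS?F → skip
[4] flags=1001 → (cmp)
[5] flags=1001 VS?T → r1=0xec
[6] flags=1001 GT?T → r2=0x59
[7] flags=1010 → (cmp)
[8] flags=1010 EQ?F → skip
[9] flags=1010 EQ?F → skip

FIX = (r3, 0x72)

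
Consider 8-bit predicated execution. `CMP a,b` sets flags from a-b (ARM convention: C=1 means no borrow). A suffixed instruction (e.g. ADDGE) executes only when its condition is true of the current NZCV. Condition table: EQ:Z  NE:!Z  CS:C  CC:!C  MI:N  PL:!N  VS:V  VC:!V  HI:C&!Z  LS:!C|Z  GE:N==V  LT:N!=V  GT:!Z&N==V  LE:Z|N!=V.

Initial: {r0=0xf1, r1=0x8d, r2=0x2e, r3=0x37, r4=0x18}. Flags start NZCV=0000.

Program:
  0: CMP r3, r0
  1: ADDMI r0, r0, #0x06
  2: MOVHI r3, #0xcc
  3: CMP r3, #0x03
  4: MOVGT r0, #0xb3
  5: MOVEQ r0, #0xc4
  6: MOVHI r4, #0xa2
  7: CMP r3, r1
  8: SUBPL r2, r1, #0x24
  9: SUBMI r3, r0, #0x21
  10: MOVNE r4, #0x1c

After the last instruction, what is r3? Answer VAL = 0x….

VAL = 0x92

[0] flags=0000 → (cmp)
[1] flags=0000 MI?F → skip
[2] flags=0000 HI?F → skip
[3] flags=0010 → (cmp)
[4] flags=0010 GT?T → r0=0xb3
[5] flags=0010 EQ?F → skip
[6] flags=0010 HI?T → r4=0xa2
[7] flags=1001 → (cmp)
[8] flags=1001 PL?F → skip
[9] flags=1001 MI?T → r3=0x92
[10] flags=1001 NE?T → r4=0x1c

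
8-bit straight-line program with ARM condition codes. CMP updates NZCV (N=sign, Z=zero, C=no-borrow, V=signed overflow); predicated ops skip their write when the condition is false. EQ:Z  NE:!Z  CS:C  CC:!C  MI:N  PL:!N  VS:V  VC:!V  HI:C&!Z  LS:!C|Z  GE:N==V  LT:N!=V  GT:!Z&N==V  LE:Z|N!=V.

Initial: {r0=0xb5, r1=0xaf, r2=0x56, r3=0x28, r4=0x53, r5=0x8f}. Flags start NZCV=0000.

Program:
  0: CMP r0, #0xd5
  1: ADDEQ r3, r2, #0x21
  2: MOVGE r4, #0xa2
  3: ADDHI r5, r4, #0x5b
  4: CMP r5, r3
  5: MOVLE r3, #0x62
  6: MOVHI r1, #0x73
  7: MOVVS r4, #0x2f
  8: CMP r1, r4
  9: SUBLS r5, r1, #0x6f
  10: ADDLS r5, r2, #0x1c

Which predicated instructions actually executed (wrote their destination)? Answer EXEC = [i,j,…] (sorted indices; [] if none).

0: ✓ CMP  NZCV=1000
1: · ADDEQ
2: · MOVGE
3: · ADDHI
4: ✓ CMP  NZCV=0011
5: ✓ MOVLE  r3←0x62
6: ✓ MOVHI  r1←0x73
7: ✓ MOVVS  r4←0x2f
8: ✓ CMP  NZCV=0010
9: · SUBLS
10: · ADDLS

EXEC = [5,6,7]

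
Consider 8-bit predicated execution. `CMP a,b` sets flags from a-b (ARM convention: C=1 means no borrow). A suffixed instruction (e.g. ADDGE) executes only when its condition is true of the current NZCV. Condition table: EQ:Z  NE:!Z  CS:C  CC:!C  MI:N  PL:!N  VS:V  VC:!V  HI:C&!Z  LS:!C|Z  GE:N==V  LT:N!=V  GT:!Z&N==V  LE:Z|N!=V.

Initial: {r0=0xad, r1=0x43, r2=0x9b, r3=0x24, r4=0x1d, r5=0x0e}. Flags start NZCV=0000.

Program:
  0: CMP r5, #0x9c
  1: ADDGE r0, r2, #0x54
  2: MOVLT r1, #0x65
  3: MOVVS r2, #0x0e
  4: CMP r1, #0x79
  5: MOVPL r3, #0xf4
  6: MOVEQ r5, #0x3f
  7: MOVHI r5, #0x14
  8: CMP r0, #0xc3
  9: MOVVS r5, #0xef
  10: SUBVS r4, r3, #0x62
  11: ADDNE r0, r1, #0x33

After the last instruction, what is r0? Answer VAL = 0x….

[0] flags=0000 → (cmp)
[1] flags=0000 GE?T → r0=0xef
[2] flags=0000 LT?F → skip
[3] flags=0000 VS?F → skip
[4] flags=1000 → (cmp)
[5] flags=1000 PL?F → skip
[6] flags=1000 EQ?F → skip
[7] flags=1000 HI?F → skip
[8] flags=0010 → (cmp)
[9] flags=0010 VS?F → skip
[10] flags=0010 VS?F → skip
[11] flags=0010 NE?T → r0=0x76

VAL = 0x76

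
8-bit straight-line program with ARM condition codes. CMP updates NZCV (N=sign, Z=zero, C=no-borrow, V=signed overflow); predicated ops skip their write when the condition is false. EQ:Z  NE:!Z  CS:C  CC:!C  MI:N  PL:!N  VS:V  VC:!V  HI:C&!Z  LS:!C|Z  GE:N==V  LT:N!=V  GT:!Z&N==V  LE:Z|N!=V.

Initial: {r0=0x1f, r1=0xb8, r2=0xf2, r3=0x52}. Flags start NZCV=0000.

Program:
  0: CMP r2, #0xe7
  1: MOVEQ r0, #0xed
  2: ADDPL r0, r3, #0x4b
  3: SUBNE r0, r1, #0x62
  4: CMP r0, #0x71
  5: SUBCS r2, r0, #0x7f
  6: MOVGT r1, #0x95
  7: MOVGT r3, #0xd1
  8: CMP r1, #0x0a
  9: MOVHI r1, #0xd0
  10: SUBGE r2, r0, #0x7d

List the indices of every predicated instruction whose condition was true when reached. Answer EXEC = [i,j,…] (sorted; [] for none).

[0] flags=0010 → (cmp)
[1] flags=0010 EQ?F → skip
[2] flags=0010 PL?T → r0=0x9d
[3] flags=0010 NE?T → r0=0x56
[4] flags=1000 → (cmp)
[5] flags=1000 CS?F → skip
[6] flags=1000 GT?F → skip
[7] flags=1000 GT?F → skip
[8] flags=1010 → (cmp)
[9] flags=1010 HI?T → r1=0xd0
[10] flags=1010 GE?F → skip

EXEC = [2,3,9]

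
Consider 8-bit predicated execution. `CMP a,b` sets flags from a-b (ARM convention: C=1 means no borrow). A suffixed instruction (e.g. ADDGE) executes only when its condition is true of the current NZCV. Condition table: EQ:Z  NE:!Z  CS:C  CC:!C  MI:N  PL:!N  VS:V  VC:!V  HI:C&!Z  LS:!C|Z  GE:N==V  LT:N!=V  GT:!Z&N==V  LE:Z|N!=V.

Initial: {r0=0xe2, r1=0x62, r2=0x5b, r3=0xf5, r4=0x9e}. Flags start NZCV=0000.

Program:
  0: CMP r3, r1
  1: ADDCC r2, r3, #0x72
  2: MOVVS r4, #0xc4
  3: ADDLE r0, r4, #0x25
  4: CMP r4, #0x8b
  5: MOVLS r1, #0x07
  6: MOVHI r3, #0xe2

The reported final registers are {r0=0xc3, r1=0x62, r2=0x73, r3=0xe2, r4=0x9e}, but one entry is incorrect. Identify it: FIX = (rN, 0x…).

FIX = (r2, 0x5b)

[0] flags=1010 → (cmp)
[1] flags=1010 CC?F → skip
[2] flags=1010 VS?F → skip
[3] flags=1010 LE?T → r0=0xc3
[4] flags=0010 → (cmp)
[5] flags=0010 LS?F → skip
[6] flags=0010 HI?T → r3=0xe2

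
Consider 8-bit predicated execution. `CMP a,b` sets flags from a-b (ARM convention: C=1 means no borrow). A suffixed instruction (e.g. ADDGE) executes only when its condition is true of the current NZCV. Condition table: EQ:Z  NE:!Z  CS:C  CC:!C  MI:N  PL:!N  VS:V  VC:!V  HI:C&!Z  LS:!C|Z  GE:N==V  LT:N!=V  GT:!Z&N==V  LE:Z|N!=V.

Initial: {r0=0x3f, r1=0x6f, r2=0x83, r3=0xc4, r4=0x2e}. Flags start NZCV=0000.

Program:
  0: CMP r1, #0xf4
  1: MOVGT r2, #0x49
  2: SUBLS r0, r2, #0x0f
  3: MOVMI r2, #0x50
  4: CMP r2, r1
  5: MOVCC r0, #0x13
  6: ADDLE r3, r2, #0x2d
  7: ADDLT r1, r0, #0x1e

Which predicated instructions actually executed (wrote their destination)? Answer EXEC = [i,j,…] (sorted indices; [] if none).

0: ✓ CMP  NZCV=0000
1: ✓ MOVGT  r2←0x49
2: ✓ SUBLS  r0←0x3a
3: · MOVMI
4: ✓ CMP  NZCV=1000
5: ✓ MOVCC  r0←0x13
6: ✓ ADDLE  r3←0x76
7: ✓ ADDLT  r1←0x31

EXEC = [1,2,5,6,7]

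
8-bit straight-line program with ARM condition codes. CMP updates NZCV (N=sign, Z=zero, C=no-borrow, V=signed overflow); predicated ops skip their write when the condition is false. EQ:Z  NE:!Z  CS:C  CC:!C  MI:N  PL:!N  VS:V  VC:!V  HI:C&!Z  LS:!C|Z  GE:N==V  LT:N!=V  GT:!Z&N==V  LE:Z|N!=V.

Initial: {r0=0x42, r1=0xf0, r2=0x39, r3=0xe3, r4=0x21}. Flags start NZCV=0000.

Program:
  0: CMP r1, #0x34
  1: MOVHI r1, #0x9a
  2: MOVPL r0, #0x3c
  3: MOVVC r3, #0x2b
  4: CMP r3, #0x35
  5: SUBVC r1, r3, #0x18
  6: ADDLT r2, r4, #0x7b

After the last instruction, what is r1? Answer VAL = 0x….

VAL = 0x13

[0] flags=1010 → (cmp)
[1] flags=1010 HI?T → r1=0x9a
[2] flags=1010 PL?F → skip
[3] flags=1010 VC?T → r3=0x2b
[4] flags=1000 → (cmp)
[5] flags=1000 VC?T → r1=0x13
[6] flags=1000 LT?T → r2=0x9c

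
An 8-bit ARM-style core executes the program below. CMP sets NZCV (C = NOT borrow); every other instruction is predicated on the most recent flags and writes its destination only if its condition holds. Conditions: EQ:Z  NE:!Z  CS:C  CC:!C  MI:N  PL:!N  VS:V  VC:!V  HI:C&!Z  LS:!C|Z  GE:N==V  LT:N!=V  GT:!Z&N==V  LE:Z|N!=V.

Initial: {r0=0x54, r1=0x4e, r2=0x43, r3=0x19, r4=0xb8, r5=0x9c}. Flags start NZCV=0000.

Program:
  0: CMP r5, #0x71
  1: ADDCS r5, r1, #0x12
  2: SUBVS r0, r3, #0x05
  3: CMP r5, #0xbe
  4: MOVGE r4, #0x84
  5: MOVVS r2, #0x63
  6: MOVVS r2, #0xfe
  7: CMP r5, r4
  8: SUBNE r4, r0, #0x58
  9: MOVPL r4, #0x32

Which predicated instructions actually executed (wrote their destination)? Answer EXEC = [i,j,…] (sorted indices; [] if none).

0: ✓ CMP  NZCV=0011
1: ✓ ADDCS  r5←0x60
2: ✓ SUBVS  r0←0x14
3: ✓ CMP  NZCV=1001
4: ✓ MOVGE  r4←0x84
5: ✓ MOVVS  r2←0x63
6: ✓ MOVVS  r2←0xfe
7: ✓ CMP  NZCV=1001
8: ✓ SUBNE  r4←0xbc
9: · MOVPL

EXEC = [1,2,4,5,6,8]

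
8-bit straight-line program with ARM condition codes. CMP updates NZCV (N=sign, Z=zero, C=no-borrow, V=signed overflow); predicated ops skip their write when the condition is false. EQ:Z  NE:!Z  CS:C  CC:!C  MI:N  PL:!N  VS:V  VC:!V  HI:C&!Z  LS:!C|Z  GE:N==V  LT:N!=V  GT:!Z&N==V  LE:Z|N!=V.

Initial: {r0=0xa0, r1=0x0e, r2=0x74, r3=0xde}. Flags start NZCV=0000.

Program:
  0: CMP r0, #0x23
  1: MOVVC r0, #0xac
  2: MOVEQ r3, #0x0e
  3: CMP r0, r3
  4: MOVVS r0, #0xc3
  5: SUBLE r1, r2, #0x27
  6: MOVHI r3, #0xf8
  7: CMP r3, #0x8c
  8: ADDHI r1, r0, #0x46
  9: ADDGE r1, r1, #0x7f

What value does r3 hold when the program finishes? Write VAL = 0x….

VAL = 0xde

0: ✓ CMP  NZCV=0011
1: · MOVVC
2: · MOVEQ
3: ✓ CMP  NZCV=1000
4: · MOVVS
5: ✓ SUBLE  r1←0x4d
6: · MOVHI
7: ✓ CMP  NZCV=0010
8: ✓ ADDHI  r1←0xe6
9: ✓ ADDGE  r1←0x65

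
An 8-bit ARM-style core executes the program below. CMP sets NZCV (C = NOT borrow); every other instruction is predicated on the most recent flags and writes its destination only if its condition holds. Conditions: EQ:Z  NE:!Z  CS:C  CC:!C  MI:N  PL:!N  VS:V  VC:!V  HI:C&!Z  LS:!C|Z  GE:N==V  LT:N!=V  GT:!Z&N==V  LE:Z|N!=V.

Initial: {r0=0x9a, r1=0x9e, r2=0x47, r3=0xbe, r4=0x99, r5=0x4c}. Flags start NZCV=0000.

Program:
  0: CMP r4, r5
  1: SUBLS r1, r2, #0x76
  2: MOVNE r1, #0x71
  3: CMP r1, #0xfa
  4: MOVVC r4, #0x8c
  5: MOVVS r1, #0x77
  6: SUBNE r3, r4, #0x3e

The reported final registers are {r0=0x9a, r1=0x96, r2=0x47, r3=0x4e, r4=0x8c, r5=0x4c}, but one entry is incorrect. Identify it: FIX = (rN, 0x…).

0: ✓ CMP  NZCV=0011
1: · SUBLS
2: ✓ MOVNE  r1←0x71
3: ✓ CMP  NZCV=0000
4: ✓ MOVVC  r4←0x8c
5: · MOVVS
6: ✓ SUBNE  r3←0x4e

FIX = (r1, 0x71)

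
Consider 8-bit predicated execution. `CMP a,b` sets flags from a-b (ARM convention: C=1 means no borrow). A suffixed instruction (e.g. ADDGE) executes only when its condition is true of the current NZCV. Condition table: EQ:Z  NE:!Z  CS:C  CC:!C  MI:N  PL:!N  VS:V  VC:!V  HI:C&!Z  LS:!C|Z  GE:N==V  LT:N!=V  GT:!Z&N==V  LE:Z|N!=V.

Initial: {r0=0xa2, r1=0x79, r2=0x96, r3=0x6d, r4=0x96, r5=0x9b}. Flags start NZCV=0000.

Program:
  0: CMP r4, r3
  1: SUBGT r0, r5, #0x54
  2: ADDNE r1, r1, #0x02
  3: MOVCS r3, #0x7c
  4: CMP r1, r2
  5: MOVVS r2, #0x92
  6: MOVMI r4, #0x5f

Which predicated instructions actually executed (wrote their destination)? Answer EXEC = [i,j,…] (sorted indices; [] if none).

0: ✓ CMP  NZCV=0011
1: · SUBGT
2: ✓ ADDNE  r1←0x7b
3: ✓ MOVCS  r3←0x7c
4: ✓ CMP  NZCV=1001
5: ✓ MOVVS  r2←0x92
6: ✓ MOVMI  r4←0x5f

EXEC = [2,3,5,6]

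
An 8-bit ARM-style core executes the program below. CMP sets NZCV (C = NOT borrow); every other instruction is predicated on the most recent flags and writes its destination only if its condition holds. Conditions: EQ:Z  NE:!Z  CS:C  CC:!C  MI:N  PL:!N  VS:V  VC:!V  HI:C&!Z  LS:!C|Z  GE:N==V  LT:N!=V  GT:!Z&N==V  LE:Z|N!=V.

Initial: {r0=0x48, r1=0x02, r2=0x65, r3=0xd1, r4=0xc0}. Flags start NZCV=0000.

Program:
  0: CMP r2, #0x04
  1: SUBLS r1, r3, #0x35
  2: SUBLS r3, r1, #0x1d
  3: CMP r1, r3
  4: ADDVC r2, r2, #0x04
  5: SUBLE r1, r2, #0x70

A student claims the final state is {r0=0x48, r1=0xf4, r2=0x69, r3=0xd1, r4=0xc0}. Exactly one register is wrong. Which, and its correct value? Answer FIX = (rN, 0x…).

FIX = (r1, 0x02)

[0] flags=0010 → (cmp)
[1] flags=0010 LS?F → skip
[2] flags=0010 LS?F → skip
[3] flags=0000 → (cmp)
[4] flags=0000 VC?T → r2=0x69
[5] flags=0000 LE?F → skip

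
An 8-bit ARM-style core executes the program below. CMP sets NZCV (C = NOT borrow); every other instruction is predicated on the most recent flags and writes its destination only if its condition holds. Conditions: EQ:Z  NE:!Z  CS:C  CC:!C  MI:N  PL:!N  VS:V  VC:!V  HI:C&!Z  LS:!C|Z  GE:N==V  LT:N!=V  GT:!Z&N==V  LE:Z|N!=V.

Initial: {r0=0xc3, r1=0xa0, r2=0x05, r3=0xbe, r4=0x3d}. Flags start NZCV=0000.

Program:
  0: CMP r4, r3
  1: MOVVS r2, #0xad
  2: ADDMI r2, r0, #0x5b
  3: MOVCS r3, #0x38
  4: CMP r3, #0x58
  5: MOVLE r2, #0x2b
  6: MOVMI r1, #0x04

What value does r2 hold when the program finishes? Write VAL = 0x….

VAL = 0x2b

[0] flags=0000 → (cmp)
[1] flags=0000 VS?F → skip
[2] flags=0000 MI?F → skip
[3] flags=0000 CS?F → skip
[4] flags=0011 → (cmp)
[5] flags=0011 LE?T → r2=0x2b
[6] flags=0011 MI?F → skip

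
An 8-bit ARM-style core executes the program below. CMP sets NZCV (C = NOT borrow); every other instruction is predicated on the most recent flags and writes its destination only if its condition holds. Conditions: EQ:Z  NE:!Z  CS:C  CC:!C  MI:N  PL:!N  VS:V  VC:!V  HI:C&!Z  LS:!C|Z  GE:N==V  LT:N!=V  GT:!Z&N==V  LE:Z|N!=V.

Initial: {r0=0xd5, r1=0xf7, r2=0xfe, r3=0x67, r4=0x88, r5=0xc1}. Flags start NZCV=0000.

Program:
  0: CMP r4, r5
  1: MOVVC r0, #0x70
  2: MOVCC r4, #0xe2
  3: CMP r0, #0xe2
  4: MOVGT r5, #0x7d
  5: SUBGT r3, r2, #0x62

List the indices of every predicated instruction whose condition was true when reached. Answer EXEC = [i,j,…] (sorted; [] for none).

0: ✓ CMP  NZCV=1000
1: ✓ MOVVC  r0←0x70
2: ✓ MOVCC  r4←0xe2
3: ✓ CMP  NZCV=1001
4: ✓ MOVGT  r5←0x7d
5: ✓ SUBGT  r3←0x9c

EXEC = [1,2,4,5]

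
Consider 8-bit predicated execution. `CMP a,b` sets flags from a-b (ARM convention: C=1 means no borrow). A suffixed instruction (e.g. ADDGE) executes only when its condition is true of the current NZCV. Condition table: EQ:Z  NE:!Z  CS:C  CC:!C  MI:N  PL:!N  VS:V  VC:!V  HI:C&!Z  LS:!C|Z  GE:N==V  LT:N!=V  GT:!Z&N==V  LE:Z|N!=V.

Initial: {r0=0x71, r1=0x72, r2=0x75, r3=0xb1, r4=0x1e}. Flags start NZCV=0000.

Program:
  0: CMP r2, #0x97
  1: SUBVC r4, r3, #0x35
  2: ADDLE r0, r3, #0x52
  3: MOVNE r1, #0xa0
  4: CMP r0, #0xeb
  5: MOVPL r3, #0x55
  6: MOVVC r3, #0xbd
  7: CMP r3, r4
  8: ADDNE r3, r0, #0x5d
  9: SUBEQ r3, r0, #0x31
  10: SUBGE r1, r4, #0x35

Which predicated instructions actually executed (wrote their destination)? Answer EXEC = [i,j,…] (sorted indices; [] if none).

0: ✓ CMP  NZCV=1001
1: · SUBVC
2: · ADDLE
3: ✓ MOVNE  r1←0xa0
4: ✓ CMP  NZCV=1001
5: · MOVPL
6: · MOVVC
7: ✓ CMP  NZCV=1010
8: ✓ ADDNE  r3←0xce
9: · SUBEQ
10: · SUBGE

EXEC = [3,8]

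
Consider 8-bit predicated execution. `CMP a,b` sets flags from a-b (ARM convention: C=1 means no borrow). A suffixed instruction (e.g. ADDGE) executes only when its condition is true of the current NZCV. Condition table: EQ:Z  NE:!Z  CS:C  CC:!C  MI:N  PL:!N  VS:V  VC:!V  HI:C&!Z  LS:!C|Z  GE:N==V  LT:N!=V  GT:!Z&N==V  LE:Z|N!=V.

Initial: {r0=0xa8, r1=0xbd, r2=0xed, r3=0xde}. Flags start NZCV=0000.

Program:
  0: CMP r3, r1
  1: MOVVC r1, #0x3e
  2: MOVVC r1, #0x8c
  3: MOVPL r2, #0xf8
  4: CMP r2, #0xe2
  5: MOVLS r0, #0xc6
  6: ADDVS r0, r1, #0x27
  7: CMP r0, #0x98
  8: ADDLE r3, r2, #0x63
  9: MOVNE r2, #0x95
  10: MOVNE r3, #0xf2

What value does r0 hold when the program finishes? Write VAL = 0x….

VAL = 0xa8

0: ✓ CMP  NZCV=0010
1: ✓ MOVVC  r1←0x3e
2: ✓ MOVVC  r1←0x8c
3: ✓ MOVPL  r2←0xf8
4: ✓ CMP  NZCV=0010
5: · MOVLS
6: · ADDVS
7: ✓ CMP  NZCV=0010
8: · ADDLE
9: ✓ MOVNE  r2←0x95
10: ✓ MOVNE  r3←0xf2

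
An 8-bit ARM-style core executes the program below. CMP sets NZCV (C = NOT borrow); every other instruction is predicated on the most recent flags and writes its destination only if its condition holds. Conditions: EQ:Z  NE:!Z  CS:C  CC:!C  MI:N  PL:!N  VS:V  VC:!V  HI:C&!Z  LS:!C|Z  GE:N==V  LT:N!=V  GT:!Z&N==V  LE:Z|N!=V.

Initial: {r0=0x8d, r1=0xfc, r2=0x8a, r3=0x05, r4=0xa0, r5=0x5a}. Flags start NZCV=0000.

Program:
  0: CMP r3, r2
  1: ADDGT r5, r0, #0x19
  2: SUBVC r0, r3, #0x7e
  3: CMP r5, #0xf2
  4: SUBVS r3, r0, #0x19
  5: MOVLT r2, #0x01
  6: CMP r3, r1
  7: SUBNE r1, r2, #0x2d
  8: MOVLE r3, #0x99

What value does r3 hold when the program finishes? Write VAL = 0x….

[0] flags=0000 → (cmp)
[1] flags=0000 GT?T → r5=0xa6
[2] flags=0000 VC?T → r0=0x87
[3] flags=1000 → (cmp)
[4] flags=1000 VS?F → skip
[5] flags=1000 LT?T → r2=0x01
[6] flags=0000 → (cmp)
[7] flags=0000 NE?T → r1=0xd4
[8] flags=0000 LE?F → skip

VAL = 0x05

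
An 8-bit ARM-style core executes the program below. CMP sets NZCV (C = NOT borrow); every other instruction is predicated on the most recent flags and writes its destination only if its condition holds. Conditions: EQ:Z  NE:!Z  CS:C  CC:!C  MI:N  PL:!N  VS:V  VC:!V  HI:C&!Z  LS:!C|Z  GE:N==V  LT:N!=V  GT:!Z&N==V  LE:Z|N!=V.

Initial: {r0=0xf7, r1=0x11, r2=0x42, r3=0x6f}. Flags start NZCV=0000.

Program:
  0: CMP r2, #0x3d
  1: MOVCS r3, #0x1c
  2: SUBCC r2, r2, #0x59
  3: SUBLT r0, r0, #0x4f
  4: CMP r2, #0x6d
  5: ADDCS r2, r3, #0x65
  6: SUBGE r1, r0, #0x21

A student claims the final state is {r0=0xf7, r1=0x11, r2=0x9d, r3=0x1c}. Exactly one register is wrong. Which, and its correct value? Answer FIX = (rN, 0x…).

FIX = (r2, 0x42)

0: ✓ CMP  NZCV=0010
1: ✓ MOVCS  r3←0x1c
2: · SUBCC
3: · SUBLT
4: ✓ CMP  NZCV=1000
5: · ADDCS
6: · SUBGE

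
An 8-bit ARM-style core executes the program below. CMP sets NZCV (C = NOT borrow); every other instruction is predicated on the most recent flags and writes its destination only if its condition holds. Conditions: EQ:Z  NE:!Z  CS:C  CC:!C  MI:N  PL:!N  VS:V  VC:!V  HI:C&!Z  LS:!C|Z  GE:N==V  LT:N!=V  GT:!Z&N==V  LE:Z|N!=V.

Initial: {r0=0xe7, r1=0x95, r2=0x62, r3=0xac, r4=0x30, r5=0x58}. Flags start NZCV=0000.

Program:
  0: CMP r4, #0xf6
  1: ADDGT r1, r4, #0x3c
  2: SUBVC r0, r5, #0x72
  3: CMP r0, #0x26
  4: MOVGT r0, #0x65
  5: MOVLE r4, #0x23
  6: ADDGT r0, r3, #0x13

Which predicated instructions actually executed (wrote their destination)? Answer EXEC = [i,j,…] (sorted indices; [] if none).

0: ✓ CMP  NZCV=0000
1: ✓ ADDGT  r1←0x6c
2: ✓ SUBVC  r0←0xe6
3: ✓ CMP  NZCV=1010
4: · MOVGT
5: ✓ MOVLE  r4←0x23
6: · ADDGT

EXEC = [1,2,5]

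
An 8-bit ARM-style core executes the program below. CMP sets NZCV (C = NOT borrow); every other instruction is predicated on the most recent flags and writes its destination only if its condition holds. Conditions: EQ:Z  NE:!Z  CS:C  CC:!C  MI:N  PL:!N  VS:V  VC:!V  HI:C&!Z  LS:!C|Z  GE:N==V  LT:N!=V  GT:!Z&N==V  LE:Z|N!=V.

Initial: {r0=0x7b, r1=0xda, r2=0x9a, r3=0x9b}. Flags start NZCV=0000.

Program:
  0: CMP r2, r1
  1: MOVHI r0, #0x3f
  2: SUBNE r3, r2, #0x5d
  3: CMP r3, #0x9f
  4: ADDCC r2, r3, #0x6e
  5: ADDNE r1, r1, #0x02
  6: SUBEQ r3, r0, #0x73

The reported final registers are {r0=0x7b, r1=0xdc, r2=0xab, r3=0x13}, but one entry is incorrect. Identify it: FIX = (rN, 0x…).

0: ✓ CMP  NZCV=1000
1: · MOVHI
2: ✓ SUBNE  r3←0x3d
3: ✓ CMP  NZCV=1001
4: ✓ ADDCC  r2←0xab
5: ✓ ADDNE  r1←0xdc
6: · SUBEQ

FIX = (r3, 0x3d)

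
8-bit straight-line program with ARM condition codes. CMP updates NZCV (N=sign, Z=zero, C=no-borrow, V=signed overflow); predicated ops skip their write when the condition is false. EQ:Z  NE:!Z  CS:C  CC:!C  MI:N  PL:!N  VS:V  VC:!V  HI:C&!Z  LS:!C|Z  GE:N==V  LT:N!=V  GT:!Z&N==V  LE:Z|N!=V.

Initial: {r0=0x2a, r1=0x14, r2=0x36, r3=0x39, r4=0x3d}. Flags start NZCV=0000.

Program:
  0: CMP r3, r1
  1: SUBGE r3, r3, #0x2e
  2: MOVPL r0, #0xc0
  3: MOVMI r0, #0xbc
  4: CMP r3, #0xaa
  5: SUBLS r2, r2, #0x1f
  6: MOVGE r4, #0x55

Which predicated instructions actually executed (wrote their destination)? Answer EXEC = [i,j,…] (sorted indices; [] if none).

0: ✓ CMP  NZCV=0010
1: ✓ SUBGE  r3←0x0b
2: ✓ MOVPL  r0←0xc0
3: · MOVMI
4: ✓ CMP  NZCV=0000
5: ✓ SUBLS  r2←0x17
6: ✓ MOVGE  r4←0x55

EXEC = [1,2,5,6]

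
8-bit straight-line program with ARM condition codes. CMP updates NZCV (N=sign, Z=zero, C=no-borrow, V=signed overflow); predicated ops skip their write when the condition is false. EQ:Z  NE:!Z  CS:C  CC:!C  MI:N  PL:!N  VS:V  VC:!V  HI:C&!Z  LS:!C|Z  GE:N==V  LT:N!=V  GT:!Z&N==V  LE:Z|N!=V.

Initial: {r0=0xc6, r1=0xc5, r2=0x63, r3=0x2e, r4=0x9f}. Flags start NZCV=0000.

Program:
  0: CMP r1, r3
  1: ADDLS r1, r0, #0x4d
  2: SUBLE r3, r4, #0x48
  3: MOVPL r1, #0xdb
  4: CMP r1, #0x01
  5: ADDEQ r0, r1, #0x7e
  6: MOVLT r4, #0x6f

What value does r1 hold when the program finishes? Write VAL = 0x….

VAL = 0xc5

0: ✓ CMP  NZCV=1010
1: · ADDLS
2: ✓ SUBLE  r3←0x57
3: · MOVPL
4: ✓ CMP  NZCV=1010
5: · ADDEQ
6: ✓ MOVLT  r4←0x6f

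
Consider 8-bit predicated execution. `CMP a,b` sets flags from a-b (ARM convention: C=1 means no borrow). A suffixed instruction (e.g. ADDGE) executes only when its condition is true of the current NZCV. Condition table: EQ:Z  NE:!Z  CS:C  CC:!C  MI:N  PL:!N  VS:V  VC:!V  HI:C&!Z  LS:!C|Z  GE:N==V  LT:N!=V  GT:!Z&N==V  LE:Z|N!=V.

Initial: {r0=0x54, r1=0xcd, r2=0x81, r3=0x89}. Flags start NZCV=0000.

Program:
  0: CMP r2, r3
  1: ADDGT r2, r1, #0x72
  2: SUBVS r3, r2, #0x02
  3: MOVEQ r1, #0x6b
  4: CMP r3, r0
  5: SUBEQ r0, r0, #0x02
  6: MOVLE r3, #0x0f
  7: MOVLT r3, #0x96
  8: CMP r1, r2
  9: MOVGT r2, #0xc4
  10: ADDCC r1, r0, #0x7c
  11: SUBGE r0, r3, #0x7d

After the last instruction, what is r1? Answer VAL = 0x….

VAL = 0xcd

[0] flags=1000 → (cmp)
[1] flags=1000 GT?F → skip
[2] flags=1000 VS?F → skip
[3] flags=1000 EQ?F → skip
[4] flags=0011 → (cmp)
[5] flags=0011 EQ?F → skip
[6] flags=0011 LE?T → r3=0x0f
[7] flags=0011 LT?T → r3=0x96
[8] flags=0010 → (cmp)
[9] flags=0010 GT?T → r2=0xc4
[10] flags=0010 CC?F → skip
[11] flags=0010 GE?T → r0=0x19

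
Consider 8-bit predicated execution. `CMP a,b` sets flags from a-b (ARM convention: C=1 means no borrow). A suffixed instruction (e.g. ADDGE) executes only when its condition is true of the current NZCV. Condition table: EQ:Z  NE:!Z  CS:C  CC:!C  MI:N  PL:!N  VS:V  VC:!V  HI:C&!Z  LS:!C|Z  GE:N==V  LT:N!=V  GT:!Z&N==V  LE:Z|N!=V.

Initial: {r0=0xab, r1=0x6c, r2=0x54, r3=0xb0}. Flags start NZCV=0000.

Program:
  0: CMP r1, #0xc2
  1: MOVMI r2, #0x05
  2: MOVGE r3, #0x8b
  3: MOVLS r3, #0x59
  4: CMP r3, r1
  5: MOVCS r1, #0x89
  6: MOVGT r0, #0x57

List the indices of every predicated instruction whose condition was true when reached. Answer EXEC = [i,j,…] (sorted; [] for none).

[0] flags=1001 → (cmp)
[1] flags=1001 MI?T → r2=0x05
[2] flags=1001 GE?T → r3=0x8b
[3] flags=1001 LS?T → r3=0x59
[4] flags=1000 → (cmp)
[5] flags=1000 CS?F → skip
[6] flags=1000 GT?F → skip

EXEC = [1,2,3]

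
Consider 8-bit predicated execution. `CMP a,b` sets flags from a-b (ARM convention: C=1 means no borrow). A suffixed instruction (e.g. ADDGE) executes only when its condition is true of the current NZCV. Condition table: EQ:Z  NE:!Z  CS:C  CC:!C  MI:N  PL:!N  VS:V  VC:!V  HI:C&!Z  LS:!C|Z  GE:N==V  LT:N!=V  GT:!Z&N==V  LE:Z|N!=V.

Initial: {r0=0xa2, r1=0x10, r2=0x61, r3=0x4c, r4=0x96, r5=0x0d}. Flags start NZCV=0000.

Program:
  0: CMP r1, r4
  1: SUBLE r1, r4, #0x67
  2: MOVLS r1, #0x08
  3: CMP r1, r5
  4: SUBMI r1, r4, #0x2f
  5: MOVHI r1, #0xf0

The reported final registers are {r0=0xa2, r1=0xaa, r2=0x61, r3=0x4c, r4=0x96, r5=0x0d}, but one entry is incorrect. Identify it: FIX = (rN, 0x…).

FIX = (r1, 0x67)

[0] flags=0000 → (cmp)
[1] flags=0000 LE?F → skip
[2] flags=0000 LS?T → r1=0x08
[3] flags=1000 → (cmp)
[4] flags=1000 MI?T → r1=0x67
[5] flags=1000 HI?F → skip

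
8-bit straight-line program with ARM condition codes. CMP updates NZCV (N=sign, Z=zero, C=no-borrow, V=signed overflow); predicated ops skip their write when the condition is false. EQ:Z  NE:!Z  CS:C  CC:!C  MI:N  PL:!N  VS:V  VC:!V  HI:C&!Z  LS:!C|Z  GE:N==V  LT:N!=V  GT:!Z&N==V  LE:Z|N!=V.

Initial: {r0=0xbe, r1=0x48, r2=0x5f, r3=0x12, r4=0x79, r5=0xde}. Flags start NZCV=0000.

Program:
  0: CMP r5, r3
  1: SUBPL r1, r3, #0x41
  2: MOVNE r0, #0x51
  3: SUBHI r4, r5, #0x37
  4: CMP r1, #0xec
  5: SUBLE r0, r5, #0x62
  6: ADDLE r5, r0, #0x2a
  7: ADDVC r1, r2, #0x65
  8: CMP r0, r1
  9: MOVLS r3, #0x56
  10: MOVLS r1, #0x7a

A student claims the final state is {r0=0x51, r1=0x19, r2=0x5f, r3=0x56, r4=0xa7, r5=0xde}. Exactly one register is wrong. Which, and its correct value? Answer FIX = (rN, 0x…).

FIX = (r1, 0x7a)

0: ✓ CMP  NZCV=1010
1: · SUBPL
2: ✓ MOVNE  r0←0x51
3: ✓ SUBHI  r4←0xa7
4: ✓ CMP  NZCV=0000
5: · SUBLE
6: · ADDLE
7: ✓ ADDVC  r1←0xc4
8: ✓ CMP  NZCV=1001
9: ✓ MOVLS  r3←0x56
10: ✓ MOVLS  r1←0x7a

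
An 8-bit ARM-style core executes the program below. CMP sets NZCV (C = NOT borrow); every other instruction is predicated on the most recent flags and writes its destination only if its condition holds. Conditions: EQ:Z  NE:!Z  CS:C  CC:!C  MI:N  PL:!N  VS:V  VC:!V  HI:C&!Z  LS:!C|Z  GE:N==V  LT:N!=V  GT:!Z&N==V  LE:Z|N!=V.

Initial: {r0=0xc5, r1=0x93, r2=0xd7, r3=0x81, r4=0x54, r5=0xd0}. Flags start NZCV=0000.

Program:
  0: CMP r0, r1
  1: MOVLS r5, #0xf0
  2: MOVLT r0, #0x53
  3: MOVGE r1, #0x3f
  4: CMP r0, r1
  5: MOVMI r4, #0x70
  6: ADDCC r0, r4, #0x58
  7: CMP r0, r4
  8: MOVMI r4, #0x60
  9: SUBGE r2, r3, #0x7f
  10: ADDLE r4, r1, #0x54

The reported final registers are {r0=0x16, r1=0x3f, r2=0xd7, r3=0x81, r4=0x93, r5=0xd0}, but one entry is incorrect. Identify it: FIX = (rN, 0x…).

FIX = (r0, 0xc5)

[0] flags=0010 → (cmp)
[1] flags=0010 LS?F → skip
[2] flags=0010 LT?F → skip
[3] flags=0010 GE?T → r1=0x3f
[4] flags=1010 → (cmp)
[5] flags=1010 MI?T → r4=0x70
[6] flags=1010 CC?F → skip
[7] flags=0011 → (cmp)
[8] flags=0011 MI?F → skip
[9] flags=0011 GE?F → skip
[10] flags=0011 LE?T → r4=0x93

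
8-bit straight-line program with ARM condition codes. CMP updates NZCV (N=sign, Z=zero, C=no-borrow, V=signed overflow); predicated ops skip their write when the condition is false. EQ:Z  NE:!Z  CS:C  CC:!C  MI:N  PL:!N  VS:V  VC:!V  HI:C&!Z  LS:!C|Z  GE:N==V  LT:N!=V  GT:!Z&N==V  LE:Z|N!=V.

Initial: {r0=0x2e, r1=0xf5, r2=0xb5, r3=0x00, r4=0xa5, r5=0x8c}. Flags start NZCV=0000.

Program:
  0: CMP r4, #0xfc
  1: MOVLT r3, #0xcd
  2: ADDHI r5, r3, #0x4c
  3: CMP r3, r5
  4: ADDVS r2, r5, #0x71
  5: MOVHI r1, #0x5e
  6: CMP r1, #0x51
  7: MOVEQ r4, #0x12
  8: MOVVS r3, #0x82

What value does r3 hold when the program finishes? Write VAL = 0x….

VAL = 0xcd

[0] flags=1000 → (cmp)
[1] flags=1000 LT?T → r3=0xcd
[2] flags=1000 HI?F → skip
[3] flags=0010 → (cmp)
[4] flags=0010 VS?F → skip
[5] flags=0010 HI?T → r1=0x5e
[6] flags=0010 → (cmp)
[7] flags=0010 EQ?F → skip
[8] flags=0010 VS?F → skip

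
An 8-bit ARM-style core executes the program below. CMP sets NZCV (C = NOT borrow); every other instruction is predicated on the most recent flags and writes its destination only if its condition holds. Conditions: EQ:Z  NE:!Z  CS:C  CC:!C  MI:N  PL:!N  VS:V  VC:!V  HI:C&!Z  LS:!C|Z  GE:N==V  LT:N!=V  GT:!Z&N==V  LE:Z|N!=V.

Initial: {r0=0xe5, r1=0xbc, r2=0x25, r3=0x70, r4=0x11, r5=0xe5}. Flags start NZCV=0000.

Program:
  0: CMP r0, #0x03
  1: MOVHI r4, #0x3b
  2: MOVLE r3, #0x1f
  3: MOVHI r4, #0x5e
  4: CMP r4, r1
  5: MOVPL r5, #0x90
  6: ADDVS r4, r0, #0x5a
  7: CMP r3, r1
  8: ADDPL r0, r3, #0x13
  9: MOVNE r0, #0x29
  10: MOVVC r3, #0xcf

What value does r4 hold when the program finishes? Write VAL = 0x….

VAL = 0x3f

[0] flags=1010 → (cmp)
[1] flags=1010 HI?T → r4=0x3b
[2] flags=1010 LE?T → r3=0x1f
[3] flags=1010 HI?T → r4=0x5e
[4] flags=1001 → (cmp)
[5] flags=1001 PL?F → skip
[6] flags=1001 VS?T → r4=0x3f
[7] flags=0000 → (cmp)
[8] flags=0000 PL?T → r0=0x32
[9] flags=0000 NE?T → r0=0x29
[10] flags=0000 VC?T → r3=0xcf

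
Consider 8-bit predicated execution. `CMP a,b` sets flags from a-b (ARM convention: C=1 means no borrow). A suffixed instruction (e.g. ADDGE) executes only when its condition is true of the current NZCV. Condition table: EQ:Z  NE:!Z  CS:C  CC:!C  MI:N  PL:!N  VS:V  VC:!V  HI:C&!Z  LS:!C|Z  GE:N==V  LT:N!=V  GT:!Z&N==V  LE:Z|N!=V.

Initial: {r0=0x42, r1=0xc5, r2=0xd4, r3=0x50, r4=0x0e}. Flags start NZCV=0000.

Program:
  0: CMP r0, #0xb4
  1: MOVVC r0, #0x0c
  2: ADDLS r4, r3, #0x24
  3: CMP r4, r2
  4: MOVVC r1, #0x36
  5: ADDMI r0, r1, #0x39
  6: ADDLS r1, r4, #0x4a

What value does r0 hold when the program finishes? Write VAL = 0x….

0: ✓ CMP  NZCV=1001
1: · MOVVC
2: ✓ ADDLS  r4←0x74
3: ✓ CMP  NZCV=1001
4: · MOVVC
5: ✓ ADDMI  r0←0xfe
6: ✓ ADDLS  r1←0xbe

VAL = 0xfe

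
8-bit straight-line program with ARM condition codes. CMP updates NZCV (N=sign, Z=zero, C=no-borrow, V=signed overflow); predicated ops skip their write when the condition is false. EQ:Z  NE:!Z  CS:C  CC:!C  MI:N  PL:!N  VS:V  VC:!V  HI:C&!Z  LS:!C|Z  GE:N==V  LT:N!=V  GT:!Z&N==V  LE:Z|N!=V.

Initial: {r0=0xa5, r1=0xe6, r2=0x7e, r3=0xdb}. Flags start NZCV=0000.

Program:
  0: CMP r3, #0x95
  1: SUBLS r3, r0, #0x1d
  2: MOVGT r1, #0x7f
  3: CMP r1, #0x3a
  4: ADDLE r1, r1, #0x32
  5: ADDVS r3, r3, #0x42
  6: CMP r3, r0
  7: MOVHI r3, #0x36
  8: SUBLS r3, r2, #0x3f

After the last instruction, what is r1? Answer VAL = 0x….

VAL = 0x7f

0: ✓ CMP  NZCV=0010
1: · SUBLS
2: ✓ MOVGT  r1←0x7f
3: ✓ CMP  NZCV=0010
4: · ADDLE
5: · ADDVS
6: ✓ CMP  NZCV=0010
7: ✓ MOVHI  r3←0x36
8: · SUBLS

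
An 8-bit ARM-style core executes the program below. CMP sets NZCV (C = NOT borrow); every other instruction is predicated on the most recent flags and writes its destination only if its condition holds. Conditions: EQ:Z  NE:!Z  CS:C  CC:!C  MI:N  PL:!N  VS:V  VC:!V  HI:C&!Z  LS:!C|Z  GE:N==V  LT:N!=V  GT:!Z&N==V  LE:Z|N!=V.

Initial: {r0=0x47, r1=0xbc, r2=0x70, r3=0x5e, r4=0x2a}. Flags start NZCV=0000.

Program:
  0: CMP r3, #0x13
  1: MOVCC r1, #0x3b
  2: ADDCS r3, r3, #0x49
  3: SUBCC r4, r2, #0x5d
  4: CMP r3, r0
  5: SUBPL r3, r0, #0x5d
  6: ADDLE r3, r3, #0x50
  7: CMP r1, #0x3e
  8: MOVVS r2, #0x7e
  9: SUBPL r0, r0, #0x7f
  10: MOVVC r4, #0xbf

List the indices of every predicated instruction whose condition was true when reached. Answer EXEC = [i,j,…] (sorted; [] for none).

EXEC = [2,5,6,8,9]

[0] flags=0010 → (cmp)
[1] flags=0010 CC?F → skip
[2] flags=0010 CS?T → r3=0xa7
[3] flags=0010 CC?F → skip
[4] flags=0011 → (cmp)
[5] flags=0011 PL?T → r3=0xea
[6] flags=0011 LE?T → r3=0x3a
[7] flags=0011 → (cmp)
[8] flags=0011 VS?T → r2=0x7e
[9] flags=0011 PL?T → r0=0xc8
[10] flags=0011 VC?F → skip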